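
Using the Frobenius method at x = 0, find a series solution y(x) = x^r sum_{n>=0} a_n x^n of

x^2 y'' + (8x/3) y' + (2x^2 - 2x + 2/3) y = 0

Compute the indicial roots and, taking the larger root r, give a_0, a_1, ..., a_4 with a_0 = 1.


Write in Frobenius form y'' + (p(x)/x) y' + (q(x)/x^2) y = 0:
  p(x) = 8/3,  q(x) = 2x^2 - 2x + 2/3.
Indicial equation: r(r-1) + (8/3) r + (2/3) = 0 -> roots r_1 = -2/3, r_2 = -1.
Take r = r_1 = -2/3. Let y(x) = x^r sum_{n>=0} a_n x^n with a_0 = 1.
Substitute y = x^r sum a_n x^n and match x^{r+n}. The recurrence is
  D(n) a_n - 2 a_{n-1} + 2 a_{n-2} = 0,  where D(n) = (r+n)(r+n-1) + (8/3)(r+n) + (2/3).
  a_n = [2 a_{n-1} - 2 a_{n-2}] / D(n).
Since the indicial polynomial factors as (r - r_1)(r - r_2), D(n) = (r_1 + n - r_1)(r_1 + n - r_2) = n(n + 1/3).
Evaluating step by step (a_0 = 1):
  n = 1: D(1) = 1(1 + 1/3) = 4/3; numerator = 2(1) = 2; a_1 = (2)/(4/3) = 3/2
  n = 2: D(2) = 2(2 + 1/3) = 14/3; numerator = 2(3/2) - 2(1) = 1; a_2 = (1)/(14/3) = 3/14
  n = 3: D(3) = 3(3 + 1/3) = 10; numerator = 2(3/14) - 2(3/2) = -18/7; a_3 = (-18/7)/(10) = -9/35
  n = 4: D(4) = 4(4 + 1/3) = 52/3; numerator = 2(-9/35) - 2(3/14) = -33/35; a_4 = (-33/35)/(52/3) = -99/1820

r = -2/3; a_0 = 1; a_1 = 3/2; a_2 = 3/14; a_3 = -9/35; a_4 = -99/1820


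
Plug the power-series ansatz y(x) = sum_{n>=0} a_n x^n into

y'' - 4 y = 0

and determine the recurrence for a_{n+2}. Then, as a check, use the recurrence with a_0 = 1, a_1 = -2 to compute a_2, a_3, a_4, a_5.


Substitute y = sum_n a_n x^n into y'' + (const) y = 0.
y''(x) = sum_{n>=0} (n+2)(n+1) a_{n+2} x^n.
The ODE becomes sum_n [(n+2)(n+1) a_{n+2} - 4 a_n] x^n = 0.
Setting each coefficient to zero gives the recurrence:
  (n+2)(n+1) a_{n+2} - 4 a_n = 0,
  a_{n+2} = 4 / ((n+1)(n+2)) a_n.

Check with a_0 = 1, a_1 = -2 (apply the recurrence for n = 0, 1, 2, 3): a_0 = 1, a_1 = -2, a_2 = 2, a_3 = -4/3, a_4 = 2/3, a_5 = -4/15.

a_{n+2} = 4/((n+1)(n+2)) * a_n; check: a_0 = 1, a_1 = -2, a_2 = 2, a_3 = -4/3, a_4 = 2/3, a_5 = -4/15


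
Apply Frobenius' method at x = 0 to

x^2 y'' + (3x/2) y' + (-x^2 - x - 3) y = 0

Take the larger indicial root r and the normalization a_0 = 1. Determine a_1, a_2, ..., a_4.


Write in Frobenius form y'' + (p(x)/x) y' + (q(x)/x^2) y = 0:
  p(x) = 3/2,  q(x) = -x^2 - x - 3.
Indicial equation: r(r-1) + (3/2) r + (-3) = 0 -> roots r_1 = 3/2, r_2 = -2.
Take r = r_1 = 3/2. Let y(x) = x^r sum_{n>=0} a_n x^n with a_0 = 1.
Substitute y = x^r sum a_n x^n and match x^{r+n}. The recurrence is
  D(n) a_n - 1 a_{n-1} - 1 a_{n-2} = 0,  where D(n) = (r+n)(r+n-1) + (3/2)(r+n) + (-3).
  a_n = [1 a_{n-1} + 1 a_{n-2}] / D(n).
Since the indicial polynomial factors as (r - r_1)(r - r_2), D(n) = (r_1 + n - r_1)(r_1 + n - r_2) = n(n + 7/2).
Evaluating step by step (a_0 = 1):
  n = 1: D(1) = 1(1 + 7/2) = 9/2; numerator = 1(1) = 1; a_1 = (1)/(9/2) = 2/9
  n = 2: D(2) = 2(2 + 7/2) = 11; numerator = 1(2/9) + 1(1) = 11/9; a_2 = (11/9)/(11) = 1/9
  n = 3: D(3) = 3(3 + 7/2) = 39/2; numerator = 1(1/9) + 1(2/9) = 1/3; a_3 = (1/3)/(39/2) = 2/117
  n = 4: D(4) = 4(4 + 7/2) = 30; numerator = 1(2/117) + 1(1/9) = 5/39; a_4 = (5/39)/(30) = 1/234

r = 3/2; a_0 = 1; a_1 = 2/9; a_2 = 1/9; a_3 = 2/117; a_4 = 1/234


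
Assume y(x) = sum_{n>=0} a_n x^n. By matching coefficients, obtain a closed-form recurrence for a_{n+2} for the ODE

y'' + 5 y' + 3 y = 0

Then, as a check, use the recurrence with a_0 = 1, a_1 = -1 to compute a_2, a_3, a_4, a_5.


Substitute y = sum_n a_n x^n.
y''(x) has coefficient (n+2)(n+1) a_{n+2} at x^n;
5 y'(x) has coefficient 5 (n+1) a_{n+1} at x^n;
3 y(x) has coefficient 3 a_n at x^n.
Matching x^n: (n+2)(n+1) a_{n+2} + 5 (n+1) a_{n+1} + 3 a_n = 0.
Thus a_{n+2} = [-5 (n+1) a_{n+1} - 3 a_n] / ((n+1)(n+2)).

Check with a_0 = 1, a_1 = -1 (apply the recurrence for n = 0, 1, 2, 3): a_0 = 1, a_1 = -1, a_2 = 1, a_3 = -7/6, a_4 = 29/24, a_5 = -31/30.

a_(n+2) = [-5 (n+1) a_(n+1) - 3 a_n] / ((n+1)(n+2)); check: a_0 = 1, a_1 = -1, a_2 = 1, a_3 = -7/6, a_4 = 29/24, a_5 = -31/30


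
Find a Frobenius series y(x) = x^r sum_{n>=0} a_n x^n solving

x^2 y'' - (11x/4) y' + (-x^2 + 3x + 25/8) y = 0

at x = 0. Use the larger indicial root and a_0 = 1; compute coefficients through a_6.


Write in Frobenius form y'' + (p(x)/x) y' + (q(x)/x^2) y = 0:
  p(x) = -11/4,  q(x) = -x^2 + 3x + 25/8.
Indicial equation: r(r-1) + (-11/4) r + (25/8) = 0 -> roots r_1 = 5/2, r_2 = 5/4.
Take r = r_1 = 5/2. Let y(x) = x^r sum_{n>=0} a_n x^n with a_0 = 1.
Substitute y = x^r sum a_n x^n and match x^{r+n}. The recurrence is
  D(n) a_n + 3 a_{n-1} - 1 a_{n-2} = 0,  where D(n) = (r+n)(r+n-1) + (-11/4)(r+n) + (25/8).
  a_n = [-3 a_{n-1} + 1 a_{n-2}] / D(n).
Since the indicial polynomial factors as (r - r_1)(r - r_2), D(n) = (r_1 + n - r_1)(r_1 + n - r_2) = n(n + 5/4).
Evaluating step by step (a_0 = 1):
  n = 1: D(1) = 1(1 + 5/4) = 9/4; numerator = -3(1) = -3; a_1 = (-3)/(9/4) = -4/3
  n = 2: D(2) = 2(2 + 5/4) = 13/2; numerator = -3(-4/3) + 1(1) = 5; a_2 = (5)/(13/2) = 10/13
  n = 3: D(3) = 3(3 + 5/4) = 51/4; numerator = -3(10/13) + 1(-4/3) = -142/39; a_3 = (-142/39)/(51/4) = -568/1989
  n = 4: D(4) = 4(4 + 5/4) = 21; numerator = -3(-568/1989) + 1(10/13) = 1078/663; a_4 = (1078/663)/(21) = 154/1989
  n = 5: D(5) = 5(5 + 5/4) = 125/4; numerator = -3(154/1989) + 1(-568/1989) = -1030/1989; a_5 = (-1030/1989)/(125/4) = -824/49725
  n = 6: D(6) = 6(6 + 5/4) = 87/2; numerator = -3(-824/49725) + 1(154/1989) = 6322/49725; a_6 = (6322/49725)/(87/2) = 436/149175

r = 5/2; a_0 = 1; a_1 = -4/3; a_2 = 10/13; a_3 = -568/1989; a_4 = 154/1989; a_5 = -824/49725; a_6 = 436/149175


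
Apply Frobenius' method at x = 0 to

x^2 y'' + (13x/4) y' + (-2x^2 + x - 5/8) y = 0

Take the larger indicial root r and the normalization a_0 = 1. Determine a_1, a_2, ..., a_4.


Write in Frobenius form y'' + (p(x)/x) y' + (q(x)/x^2) y = 0:
  p(x) = 13/4,  q(x) = -2x^2 + x - 5/8.
Indicial equation: r(r-1) + (13/4) r + (-5/8) = 0 -> roots r_1 = 1/4, r_2 = -5/2.
Take r = r_1 = 1/4. Let y(x) = x^r sum_{n>=0} a_n x^n with a_0 = 1.
Substitute y = x^r sum a_n x^n and match x^{r+n}. The recurrence is
  D(n) a_n + 1 a_{n-1} - 2 a_{n-2} = 0,  where D(n) = (r+n)(r+n-1) + (13/4)(r+n) + (-5/8).
  a_n = [-1 a_{n-1} + 2 a_{n-2}] / D(n).
Since the indicial polynomial factors as (r - r_1)(r - r_2), D(n) = (r_1 + n - r_1)(r_1 + n - r_2) = n(n + 11/4).
Evaluating step by step (a_0 = 1):
  n = 1: D(1) = 1(1 + 11/4) = 15/4; numerator = -1(1) = -1; a_1 = (-1)/(15/4) = -4/15
  n = 2: D(2) = 2(2 + 11/4) = 19/2; numerator = -1(-4/15) + 2(1) = 34/15; a_2 = (34/15)/(19/2) = 68/285
  n = 3: D(3) = 3(3 + 11/4) = 69/4; numerator = -1(68/285) + 2(-4/15) = -44/57; a_3 = (-44/57)/(69/4) = -176/3933
  n = 4: D(4) = 4(4 + 11/4) = 27; numerator = -1(-176/3933) + 2(68/285) = 10264/19665; a_4 = (10264/19665)/(27) = 10264/530955

r = 1/4; a_0 = 1; a_1 = -4/15; a_2 = 68/285; a_3 = -176/3933; a_4 = 10264/530955


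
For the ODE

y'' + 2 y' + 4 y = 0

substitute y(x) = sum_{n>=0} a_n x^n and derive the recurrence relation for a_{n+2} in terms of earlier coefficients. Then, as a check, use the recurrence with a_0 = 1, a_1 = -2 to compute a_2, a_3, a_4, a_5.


Substitute y = sum_n a_n x^n.
y''(x) has coefficient (n+2)(n+1) a_{n+2} at x^n;
2 y'(x) has coefficient 2 (n+1) a_{n+1} at x^n;
4 y(x) has coefficient 4 a_n at x^n.
Matching x^n: (n+2)(n+1) a_{n+2} + 2 (n+1) a_{n+1} + 4 a_n = 0.
Thus a_{n+2} = [-2 (n+1) a_{n+1} - 4 a_n] / ((n+1)(n+2)).

Check with a_0 = 1, a_1 = -2 (apply the recurrence for n = 0, 1, 2, 3): a_0 = 1, a_1 = -2, a_2 = 0, a_3 = 4/3, a_4 = -2/3, a_5 = 0.

a_(n+2) = [-2 (n+1) a_(n+1) - 4 a_n] / ((n+1)(n+2)); check: a_0 = 1, a_1 = -2, a_2 = 0, a_3 = 4/3, a_4 = -2/3, a_5 = 0


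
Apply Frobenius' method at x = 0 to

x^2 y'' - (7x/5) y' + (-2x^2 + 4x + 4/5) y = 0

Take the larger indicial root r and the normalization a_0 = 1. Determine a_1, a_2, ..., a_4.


Write in Frobenius form y'' + (p(x)/x) y' + (q(x)/x^2) y = 0:
  p(x) = -7/5,  q(x) = -2x^2 + 4x + 4/5.
Indicial equation: r(r-1) + (-7/5) r + (4/5) = 0 -> roots r_1 = 2, r_2 = 2/5.
Take r = r_1 = 2. Let y(x) = x^r sum_{n>=0} a_n x^n with a_0 = 1.
Substitute y = x^r sum a_n x^n and match x^{r+n}. The recurrence is
  D(n) a_n + 4 a_{n-1} - 2 a_{n-2} = 0,  where D(n) = (r+n)(r+n-1) + (-7/5)(r+n) + (4/5).
  a_n = [-4 a_{n-1} + 2 a_{n-2}] / D(n).
Since the indicial polynomial factors as (r - r_1)(r - r_2), D(n) = (r_1 + n - r_1)(r_1 + n - r_2) = n(n + 8/5).
Evaluating step by step (a_0 = 1):
  n = 1: D(1) = 1(1 + 8/5) = 13/5; numerator = -4(1) = -4; a_1 = (-4)/(13/5) = -20/13
  n = 2: D(2) = 2(2 + 8/5) = 36/5; numerator = -4(-20/13) + 2(1) = 106/13; a_2 = (106/13)/(36/5) = 265/234
  n = 3: D(3) = 3(3 + 8/5) = 69/5; numerator = -4(265/234) + 2(-20/13) = -890/117; a_3 = (-890/117)/(69/5) = -4450/8073
  n = 4: D(4) = 4(4 + 8/5) = 112/5; numerator = -4(-4450/8073) + 2(265/234) = 36085/8073; a_4 = (36085/8073)/(112/5) = 25775/129168

r = 2; a_0 = 1; a_1 = -20/13; a_2 = 265/234; a_3 = -4450/8073; a_4 = 25775/129168


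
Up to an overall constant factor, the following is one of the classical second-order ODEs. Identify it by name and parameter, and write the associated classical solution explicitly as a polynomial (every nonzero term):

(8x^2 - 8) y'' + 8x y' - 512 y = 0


All three coefficients share the factor -8; dividing through by -8 gives  (1 - x^2) y'' - x y' + 64 y = 0.
This matches the Chebyshev equation (1 - x^2) y'' - x y' + n^2 y = 0 (note the -x y' term, not -2x y') with n^2 = 64, so n = 8; the polynomial solution is T_8(x).
With y = sum_k a_k x^k, matching x^k gives (k+2)(k+1) a_{k+2} = (k^2 - n^2) a_k = (k - 8)(k + 8) a_k. The right side vanishes at k = 8, so the series with the parity of 8 terminates at degree 8.
Standard normalization: leading coefficient of T_n is 2^(n-1), so a_8 = 2^7 = 128. Work downward with a_k = (k+1)(k+2) a_{k+2} / ((k - 8)(k + 8)):
  a_6 = (7)(8)(128) / ((6 - 8)(6 + 8)) = 7168/(-28) = -256
  a_4 = (5)(6)(-256) / ((4 - 8)(4 + 8)) = -7680/(-48) = 160
  a_2 = (3)(4)(160) / ((2 - 8)(2 + 8)) = 1920/(-60) = -32
  a_0 = (1)(2)(-32) / ((0 - 8)(0 + 8)) = -64/(-64) = 1
Hence T_8(x) = 128 x^8 - 256 x^6 + 160 x^4 - 32 x^2 + 1.

T_8(x); series = 128 x^8 - 256 x^6 + 160 x^4 - 32 x^2 + 1


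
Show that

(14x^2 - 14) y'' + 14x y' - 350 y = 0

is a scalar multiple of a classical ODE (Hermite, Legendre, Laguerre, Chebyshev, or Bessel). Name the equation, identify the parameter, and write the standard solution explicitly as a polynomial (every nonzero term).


All three coefficients share the factor -14; dividing through by -14 gives  (1 - x^2) y'' - x y' + 25 y = 0.
This matches the Chebyshev equation (1 - x^2) y'' - x y' + n^2 y = 0 (note the -x y' term, not -2x y') with n^2 = 25, so n = 5; the polynomial solution is T_5(x).
With y = sum_k a_k x^k, matching x^k gives (k+2)(k+1) a_{k+2} = (k^2 - n^2) a_k = (k - 5)(k + 5) a_k. The right side vanishes at k = 5, so the series with the parity of 5 terminates at degree 5.
Standard normalization: leading coefficient of T_n is 2^(n-1), so a_5 = 2^4 = 16. Work downward with a_k = (k+1)(k+2) a_{k+2} / ((k - 5)(k + 5)):
  a_3 = (4)(5)(16) / ((3 - 5)(3 + 5)) = 320/(-16) = -20
  a_1 = (2)(3)(-20) / ((1 - 5)(1 + 5)) = -120/(-24) = 5
Hence T_5(x) = 16 x^5 - 20 x^3 + 5 x.

T_5(x); series = 16 x^5 - 20 x^3 + 5 x


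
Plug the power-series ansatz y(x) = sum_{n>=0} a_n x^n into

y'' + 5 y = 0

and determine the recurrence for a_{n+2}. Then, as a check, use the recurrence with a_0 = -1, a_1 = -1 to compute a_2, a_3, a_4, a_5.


Substitute y = sum_n a_n x^n into y'' + (const) y = 0.
y''(x) = sum_{n>=0} (n+2)(n+1) a_{n+2} x^n.
The ODE becomes sum_n [(n+2)(n+1) a_{n+2} + 5 a_n] x^n = 0.
Setting each coefficient to zero gives the recurrence:
  (n+2)(n+1) a_{n+2} + 5 a_n = 0,
  a_{n+2} = -5 / ((n+1)(n+2)) a_n.

Check with a_0 = -1, a_1 = -1 (apply the recurrence for n = 0, 1, 2, 3): a_0 = -1, a_1 = -1, a_2 = 5/2, a_3 = 5/6, a_4 = -25/24, a_5 = -5/24.

a_{n+2} = -5/((n+1)(n+2)) * a_n; check: a_0 = -1, a_1 = -1, a_2 = 5/2, a_3 = 5/6, a_4 = -25/24, a_5 = -5/24


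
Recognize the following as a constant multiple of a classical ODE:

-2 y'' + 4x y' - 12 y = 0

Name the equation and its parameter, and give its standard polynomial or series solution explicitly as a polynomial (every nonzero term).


All three coefficients share the factor -2; dividing through by -2 gives  y'' - 2x y' + 6 y = 0.
This matches the Hermite equation y'' - 2x y' + 2n y = 0 with 2n = 6, so n = 3; the polynomial solution is H_3(x).
With y = sum_k a_k x^k, matching x^k gives (k+2)(k+1) a_{k+2} = 2(k - n) a_k = 2(k - 3) a_k. The right side vanishes at k = 3, so the series with the parity of 3 terminates at degree 3.
Standard normalization: leading coefficient of H_n is 2^n, so a_3 = 2^3 = 8. Work downward with a_k = (k+1)(k+2) a_{k+2} / (2(k - n)):
  a_1 = (2)(3)(8) / (2(1 - 3)) = 48/(-4) = -12
Hence H_3(x) = 8 x^3 - 12 x.

H_3(x); series = 8 x^3 - 12 x


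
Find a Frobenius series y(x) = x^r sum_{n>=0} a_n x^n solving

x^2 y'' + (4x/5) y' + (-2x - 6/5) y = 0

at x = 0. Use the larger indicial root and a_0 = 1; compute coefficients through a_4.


Write in Frobenius form y'' + (p(x)/x) y' + (q(x)/x^2) y = 0:
  p(x) = 4/5,  q(x) = -2x - 6/5.
Indicial equation: r(r-1) + (4/5) r + (-6/5) = 0 -> roots r_1 = 6/5, r_2 = -1.
Take r = r_1 = 6/5. Let y(x) = x^r sum_{n>=0} a_n x^n with a_0 = 1.
Substitute y = x^r sum a_n x^n and match x^{r+n}. The recurrence is
  D(n) a_n - 2 a_{n-1} = 0,  where D(n) = (r+n)(r+n-1) + (4/5)(r+n) + (-6/5).
  a_n = 2 / D(n) * a_{n-1}.
Since the indicial polynomial factors as (r - r_1)(r - r_2), D(n) = (r_1 + n - r_1)(r_1 + n - r_2) = n(n + 11/5).
Evaluating step by step (a_0 = 1):
  n = 1: D(1) = 1(1 + 11/5) = 16/5; numerator = 2(1) = 2; a_1 = (2)/(16/5) = 5/8
  n = 2: D(2) = 2(2 + 11/5) = 42/5; numerator = 2(5/8) = 5/4; a_2 = (5/4)/(42/5) = 25/168
  n = 3: D(3) = 3(3 + 11/5) = 78/5; numerator = 2(25/168) = 25/84; a_3 = (25/84)/(78/5) = 125/6552
  n = 4: D(4) = 4(4 + 11/5) = 124/5; numerator = 2(125/6552) = 125/3276; a_4 = (125/3276)/(124/5) = 625/406224

r = 6/5; a_0 = 1; a_1 = 5/8; a_2 = 25/168; a_3 = 125/6552; a_4 = 625/406224


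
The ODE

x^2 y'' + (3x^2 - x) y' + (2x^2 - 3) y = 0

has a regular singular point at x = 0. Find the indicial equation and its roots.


Divide by x^2 to reach normal form y'' + P_1(x) y' + P_2(x) y = 0 with P_1(x) = 3 - 1/x and P_2(x) = 2 - 3/x^2.
x = 0 is a singular point because the y'-coefficient 3 - 1/x has a pole at x = 0 and the y-coefficient 2 - 3/x^2 has a pole at x = 0.
It is a regular singular point because x P_1(x) = p(x) = 3x - 1 and x^2 P_2(x) = q(x) = 2x^2 - 3 are polynomials, hence analytic at x = 0.
p(0) = -1,  q(0) = -3.
Indicial equation: r(r-1) + p(0) r + q(0) = 0, i.e. r^2 + (p(0) - 1) r + q(0) = 0, i.e. r^2 - 2 r - 3 = 0.
Discriminant: (-2)^2 - 4(-3) = 16, so r = (2 ± 4)/2.
Solving: r_1 = 3, r_2 = -1.

indicial: r^2 - 2 r - 3 = 0; roots r_1 = 3, r_2 = -1


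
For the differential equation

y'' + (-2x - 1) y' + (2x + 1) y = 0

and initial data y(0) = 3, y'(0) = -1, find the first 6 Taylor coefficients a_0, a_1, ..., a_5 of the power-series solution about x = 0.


Ansatz: y(x) = sum_{n>=0} a_n x^n, so y'(x) = sum_{n>=1} n a_n x^(n-1) and y''(x) = sum_{n>=2} n(n-1) a_n x^(n-2).
Substitute into P(x) y'' + Q(x) y' + R(x) y = 0 with P(x) = 1, Q(x) = -2x - 1, R(x) = 2x + 1, and match powers of x.
Initial conditions: a_0 = 3, a_1 = -1.
Setting the coefficient of each power of x to zero and solving order by order (substituting the coefficients already found):
  x^0: 2 a_2 - a_1 + a_0 = 0  ->  2 a_2 = a_1 - a_0 = -4  ->  a_2 = -2
  x^1: 6 a_3 - 2 a_2 - a_1 + 2 a_0 = 0  ->  6 a_3 = 2 a_2 + a_1 - 2 a_0 = -11  ->  a_3 = -11/6
  x^2: 12 a_4 - 3 a_3 - 3 a_2 + 2 a_1 = 0  ->  12 a_4 = 3 a_3 + 3 a_2 - 2 a_1 = -19/2  ->  a_4 = -19/24
  x^3: 20 a_5 - 4 a_4 - 5 a_3 + 2 a_2 = 0  ->  20 a_5 = 4 a_4 + 5 a_3 - 2 a_2 = -25/3  ->  a_5 = -5/12
Truncated series: y(x) = 3 - x - 2 x^2 - (11/6) x^3 - (19/24) x^4 - (5/12) x^5 + O(x^6).

a_0 = 3; a_1 = -1; a_2 = -2; a_3 = -11/6; a_4 = -19/24; a_5 = -5/12


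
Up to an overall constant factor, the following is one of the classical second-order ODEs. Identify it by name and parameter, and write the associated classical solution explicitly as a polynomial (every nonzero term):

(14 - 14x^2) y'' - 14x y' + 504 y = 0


All three coefficients share the factor 14; dividing through by 14 gives  (1 - x^2) y'' - x y' + 36 y = 0.
This matches the Chebyshev equation (1 - x^2) y'' - x y' + n^2 y = 0 (note the -x y' term, not -2x y') with n^2 = 36, so n = 6; the polynomial solution is T_6(x).
With y = sum_k a_k x^k, matching x^k gives (k+2)(k+1) a_{k+2} = (k^2 - n^2) a_k = (k - 6)(k + 6) a_k. The right side vanishes at k = 6, so the series with the parity of 6 terminates at degree 6.
Standard normalization: leading coefficient of T_n is 2^(n-1), so a_6 = 2^5 = 32. Work downward with a_k = (k+1)(k+2) a_{k+2} / ((k - 6)(k + 6)):
  a_4 = (5)(6)(32) / ((4 - 6)(4 + 6)) = 960/(-20) = -48
  a_2 = (3)(4)(-48) / ((2 - 6)(2 + 6)) = -576/(-32) = 18
  a_0 = (1)(2)(18) / ((0 - 6)(0 + 6)) = 36/(-36) = -1
Hence T_6(x) = 32 x^6 - 48 x^4 + 18 x^2 - 1.

T_6(x); series = 32 x^6 - 48 x^4 + 18 x^2 - 1


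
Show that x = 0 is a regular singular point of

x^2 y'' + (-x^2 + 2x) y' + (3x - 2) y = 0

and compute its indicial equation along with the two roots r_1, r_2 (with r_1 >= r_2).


Divide by x^2 to reach normal form y'' + P_1(x) y' + P_2(x) y = 0 with P_1(x) = -1 + 2/x and P_2(x) = 3/x - 2/x^2.
x = 0 is a singular point because the y'-coefficient -1 + 2/x has a pole at x = 0 and the y-coefficient 3/x - 2/x^2 has a pole at x = 0.
It is a regular singular point because x P_1(x) = p(x) = 2 - x and x^2 P_2(x) = q(x) = 3x - 2 are polynomials, hence analytic at x = 0.
p(0) = 2,  q(0) = -2.
Indicial equation: r(r-1) + p(0) r + q(0) = 0, i.e. r^2 + (p(0) - 1) r + q(0) = 0, i.e. r^2 + 1 r - 2 = 0.
Discriminant: (1)^2 - 4(-2) = 9, so r = (-1 ± 3)/2.
Solving: r_1 = 1, r_2 = -2.

indicial: r^2 + 1 r - 2 = 0; roots r_1 = 1, r_2 = -2


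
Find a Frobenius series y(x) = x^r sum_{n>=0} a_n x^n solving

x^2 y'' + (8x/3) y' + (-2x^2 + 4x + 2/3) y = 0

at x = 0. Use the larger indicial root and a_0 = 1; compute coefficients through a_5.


Write in Frobenius form y'' + (p(x)/x) y' + (q(x)/x^2) y = 0:
  p(x) = 8/3,  q(x) = -2x^2 + 4x + 2/3.
Indicial equation: r(r-1) + (8/3) r + (2/3) = 0 -> roots r_1 = -2/3, r_2 = -1.
Take r = r_1 = -2/3. Let y(x) = x^r sum_{n>=0} a_n x^n with a_0 = 1.
Substitute y = x^r sum a_n x^n and match x^{r+n}. The recurrence is
  D(n) a_n + 4 a_{n-1} - 2 a_{n-2} = 0,  where D(n) = (r+n)(r+n-1) + (8/3)(r+n) + (2/3).
  a_n = [-4 a_{n-1} + 2 a_{n-2}] / D(n).
Since the indicial polynomial factors as (r - r_1)(r - r_2), D(n) = (r_1 + n - r_1)(r_1 + n - r_2) = n(n + 1/3).
Evaluating step by step (a_0 = 1):
  n = 1: D(1) = 1(1 + 1/3) = 4/3; numerator = -4(1) = -4; a_1 = (-4)/(4/3) = -3
  n = 2: D(2) = 2(2 + 1/3) = 14/3; numerator = -4(-3) + 2(1) = 14; a_2 = (14)/(14/3) = 3
  n = 3: D(3) = 3(3 + 1/3) = 10; numerator = -4(3) + 2(-3) = -18; a_3 = (-18)/(10) = -9/5
  n = 4: D(4) = 4(4 + 1/3) = 52/3; numerator = -4(-9/5) + 2(3) = 66/5; a_4 = (66/5)/(52/3) = 99/130
  n = 5: D(5) = 5(5 + 1/3) = 80/3; numerator = -4(99/130) + 2(-9/5) = -432/65; a_5 = (-432/65)/(80/3) = -81/325

r = -2/3; a_0 = 1; a_1 = -3; a_2 = 3; a_3 = -9/5; a_4 = 99/130; a_5 = -81/325


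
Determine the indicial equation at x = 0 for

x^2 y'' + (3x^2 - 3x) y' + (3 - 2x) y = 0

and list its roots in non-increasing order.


Divide by x^2 to reach normal form y'' + P_1(x) y' + P_2(x) y = 0 with P_1(x) = 3 - 3/x and P_2(x) = -2/x + 3/x^2.
x = 0 is a singular point because the y'-coefficient 3 - 3/x has a pole at x = 0 and the y-coefficient -2/x + 3/x^2 has a pole at x = 0.
It is a regular singular point because x P_1(x) = p(x) = 3x - 3 and x^2 P_2(x) = q(x) = 3 - 2x are polynomials, hence analytic at x = 0.
p(0) = -3,  q(0) = 3.
Indicial equation: r(r-1) + p(0) r + q(0) = 0, i.e. r^2 + (p(0) - 1) r + q(0) = 0, i.e. r^2 - 4 r + 3 = 0.
Discriminant: (-4)^2 - 4(3) = 4, so r = (4 ± 2)/2.
Solving: r_1 = 3, r_2 = 1.

indicial: r^2 - 4 r + 3 = 0; roots r_1 = 3, r_2 = 1


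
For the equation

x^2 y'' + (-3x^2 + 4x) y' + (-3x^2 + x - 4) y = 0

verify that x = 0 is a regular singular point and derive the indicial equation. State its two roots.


Divide by x^2 to reach normal form y'' + P_1(x) y' + P_2(x) y = 0 with P_1(x) = -3 + 4/x and P_2(x) = -3 + 1/x - 4/x^2.
x = 0 is a singular point because the y'-coefficient -3 + 4/x has a pole at x = 0 and the y-coefficient -3 + 1/x - 4/x^2 has a pole at x = 0.
It is a regular singular point because x P_1(x) = p(x) = 4 - 3x and x^2 P_2(x) = q(x) = -3x^2 + x - 4 are polynomials, hence analytic at x = 0.
p(0) = 4,  q(0) = -4.
Indicial equation: r(r-1) + p(0) r + q(0) = 0, i.e. r^2 + (p(0) - 1) r + q(0) = 0, i.e. r^2 + 3 r - 4 = 0.
Discriminant: (3)^2 - 4(-4) = 25, so r = (-3 ± 5)/2.
Solving: r_1 = 1, r_2 = -4.

indicial: r^2 + 3 r - 4 = 0; roots r_1 = 1, r_2 = -4


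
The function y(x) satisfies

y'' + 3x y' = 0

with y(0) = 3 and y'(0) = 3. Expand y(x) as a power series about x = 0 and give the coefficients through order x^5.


Ansatz: y(x) = sum_{n>=0} a_n x^n, so y'(x) = sum_{n>=1} n a_n x^(n-1) and y''(x) = sum_{n>=2} n(n-1) a_n x^(n-2).
Substitute into P(x) y'' + Q(x) y' + R(x) y = 0 with P(x) = 1, Q(x) = 3x, R(x) = 0, and match powers of x.
Initial conditions: a_0 = 3, a_1 = 3.
Setting the coefficient of each power of x to zero and solving order by order (substituting the coefficients already found):
  x^0: 2 a_2 = 0  ->  a_2 = 0
  x^1: 6 a_3 + 3 a_1 = 0  ->  6 a_3 = -3 a_1 = -9  ->  a_3 = -3/2
  x^2: 12 a_4 + 6 a_2 = 0  ->  12 a_4 = -6 a_2 = 0  ->  a_4 = 0
  x^3: 20 a_5 + 9 a_3 = 0  ->  20 a_5 = -9 a_3 = 27/2  ->  a_5 = 27/40
Truncated series: y(x) = 3 + 3 x - (3/2) x^3 + (27/40) x^5 + O(x^6).

a_0 = 3; a_1 = 3; a_2 = 0; a_3 = -3/2; a_4 = 0; a_5 = 27/40


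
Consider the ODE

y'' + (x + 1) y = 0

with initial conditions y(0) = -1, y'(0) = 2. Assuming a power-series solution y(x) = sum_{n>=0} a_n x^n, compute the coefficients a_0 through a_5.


Ansatz: y(x) = sum_{n>=0} a_n x^n, so y'(x) = sum_{n>=1} n a_n x^(n-1) and y''(x) = sum_{n>=2} n(n-1) a_n x^(n-2).
Substitute into P(x) y'' + Q(x) y' + R(x) y = 0 with P(x) = 1, Q(x) = 0, R(x) = x + 1, and match powers of x.
Initial conditions: a_0 = -1, a_1 = 2.
Setting the coefficient of each power of x to zero and solving order by order (substituting the coefficients already found):
  x^0: 2 a_2 + a_0 = 0  ->  2 a_2 = -a_0 = 1  ->  a_2 = 1/2
  x^1: 6 a_3 + a_1 + a_0 = 0  ->  6 a_3 = -a_1 - a_0 = -1  ->  a_3 = -1/6
  x^2: 12 a_4 + a_2 + a_1 = 0  ->  12 a_4 = -a_2 - a_1 = -5/2  ->  a_4 = -5/24
  x^3: 20 a_5 + a_3 + a_2 = 0  ->  20 a_5 = -a_3 - a_2 = -1/3  ->  a_5 = -1/60
Truncated series: y(x) = -1 + 2 x + (1/2) x^2 - (1/6) x^3 - (5/24) x^4 - (1/60) x^5 + O(x^6).

a_0 = -1; a_1 = 2; a_2 = 1/2; a_3 = -1/6; a_4 = -5/24; a_5 = -1/60


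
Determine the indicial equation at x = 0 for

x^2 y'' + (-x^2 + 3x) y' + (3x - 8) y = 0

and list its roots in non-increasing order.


Divide by x^2 to reach normal form y'' + P_1(x) y' + P_2(x) y = 0 with P_1(x) = -1 + 3/x and P_2(x) = 3/x - 8/x^2.
x = 0 is a singular point because the y'-coefficient -1 + 3/x has a pole at x = 0 and the y-coefficient 3/x - 8/x^2 has a pole at x = 0.
It is a regular singular point because x P_1(x) = p(x) = 3 - x and x^2 P_2(x) = q(x) = 3x - 8 are polynomials, hence analytic at x = 0.
p(0) = 3,  q(0) = -8.
Indicial equation: r(r-1) + p(0) r + q(0) = 0, i.e. r^2 + (p(0) - 1) r + q(0) = 0, i.e. r^2 + 2 r - 8 = 0.
Discriminant: (2)^2 - 4(-8) = 36, so r = (-2 ± 6)/2.
Solving: r_1 = 2, r_2 = -4.

indicial: r^2 + 2 r - 8 = 0; roots r_1 = 2, r_2 = -4


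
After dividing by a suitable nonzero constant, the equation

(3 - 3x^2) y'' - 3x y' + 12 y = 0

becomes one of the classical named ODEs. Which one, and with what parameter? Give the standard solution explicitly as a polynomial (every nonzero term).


All three coefficients share the factor 3; dividing through by 3 gives  (1 - x^2) y'' - x y' + 4 y = 0.
This matches the Chebyshev equation (1 - x^2) y'' - x y' + n^2 y = 0 (note the -x y' term, not -2x y') with n^2 = 4, so n = 2; the polynomial solution is T_2(x).
With y = sum_k a_k x^k, matching x^k gives (k+2)(k+1) a_{k+2} = (k^2 - n^2) a_k = (k - 2)(k + 2) a_k. The right side vanishes at k = 2, so the series with the parity of 2 terminates at degree 2.
Standard normalization: leading coefficient of T_n is 2^(n-1), so a_2 = 2^1 = 2. Work downward with a_k = (k+1)(k+2) a_{k+2} / ((k - 2)(k + 2)):
  a_0 = (1)(2)(2) / ((0 - 2)(0 + 2)) = 4/(-4) = -1
Hence T_2(x) = 2 x^2 - 1.

T_2(x); series = 2 x^2 - 1


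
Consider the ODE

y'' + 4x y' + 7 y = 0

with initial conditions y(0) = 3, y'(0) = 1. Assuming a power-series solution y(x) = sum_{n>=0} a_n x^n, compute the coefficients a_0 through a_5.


Ansatz: y(x) = sum_{n>=0} a_n x^n, so y'(x) = sum_{n>=1} n a_n x^(n-1) and y''(x) = sum_{n>=2} n(n-1) a_n x^(n-2).
Substitute into P(x) y'' + Q(x) y' + R(x) y = 0 with P(x) = 1, Q(x) = 4x, R(x) = 7, and match powers of x.
Initial conditions: a_0 = 3, a_1 = 1.
Setting the coefficient of each power of x to zero and solving order by order (substituting the coefficients already found):
  x^0: 2 a_2 + 7 a_0 = 0  ->  2 a_2 = -7 a_0 = -21  ->  a_2 = -21/2
  x^1: 6 a_3 + 11 a_1 = 0  ->  6 a_3 = -11 a_1 = -11  ->  a_3 = -11/6
  x^2: 12 a_4 + 15 a_2 = 0  ->  12 a_4 = -15 a_2 = 315/2  ->  a_4 = 105/8
  x^3: 20 a_5 + 19 a_3 = 0  ->  20 a_5 = -19 a_3 = 209/6  ->  a_5 = 209/120
Truncated series: y(x) = 3 + x - (21/2) x^2 - (11/6) x^3 + (105/8) x^4 + (209/120) x^5 + O(x^6).

a_0 = 3; a_1 = 1; a_2 = -21/2; a_3 = -11/6; a_4 = 105/8; a_5 = 209/120


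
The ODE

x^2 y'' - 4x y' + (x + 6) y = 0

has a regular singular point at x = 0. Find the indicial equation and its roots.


Divide by x^2 to reach normal form y'' + P_1(x) y' + P_2(x) y = 0 with P_1(x) = -4/x and P_2(x) = 1/x + 6/x^2.
x = 0 is a singular point because the y'-coefficient -4/x has a pole at x = 0 and the y-coefficient 1/x + 6/x^2 has a pole at x = 0.
It is a regular singular point because x P_1(x) = p(x) = -4 and x^2 P_2(x) = q(x) = x + 6 are polynomials, hence analytic at x = 0.
p(0) = -4,  q(0) = 6.
Indicial equation: r(r-1) + p(0) r + q(0) = 0, i.e. r^2 + (p(0) - 1) r + q(0) = 0, i.e. r^2 - 5 r + 6 = 0.
Discriminant: (-5)^2 - 4(6) = 1, so r = (5 ± 1)/2.
Solving: r_1 = 3, r_2 = 2.

indicial: r^2 - 5 r + 6 = 0; roots r_1 = 3, r_2 = 2


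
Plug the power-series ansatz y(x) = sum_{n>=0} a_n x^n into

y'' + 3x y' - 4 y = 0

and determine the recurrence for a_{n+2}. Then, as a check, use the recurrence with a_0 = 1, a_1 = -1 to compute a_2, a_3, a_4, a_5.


Substitute y = sum_n a_n x^n.
y''(x) has coefficient (n+2)(n+1) a_{n+2} at x^n;
3 x y'(x) has coefficient 3 n a_n at x^n (shift);
-4 y(x) has coefficient -4 a_n at x^n.
Matching x^n: (n+2)(n+1) a_{n+2} + (3n - 4) a_n = 0.
Thus a_{n+2} = (-3n + 4) / ((n+1)(n+2)) * a_n.

Check with a_0 = 1, a_1 = -1 (apply the recurrence for n = 0, 1, 2, 3): a_0 = 1, a_1 = -1, a_2 = 2, a_3 = -1/6, a_4 = -1/3, a_5 = 1/24.

a_(n+2) = (-3n + 4) / ((n+1)(n+2)) * a_n; check: a_0 = 1, a_1 = -1, a_2 = 2, a_3 = -1/6, a_4 = -1/3, a_5 = 1/24


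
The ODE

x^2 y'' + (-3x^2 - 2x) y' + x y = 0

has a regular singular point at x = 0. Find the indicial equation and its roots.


Divide by x^2 to reach normal form y'' + P_1(x) y' + P_2(x) y = 0 with P_1(x) = -3 - 2/x and P_2(x) = 1/x.
x = 0 is a singular point because the y'-coefficient -3 - 2/x has a pole at x = 0 and the y-coefficient 1/x has a pole at x = 0.
It is a regular singular point because x P_1(x) = p(x) = -3x - 2 and x^2 P_2(x) = q(x) = x are polynomials, hence analytic at x = 0.
p(0) = -2,  q(0) = 0.
Indicial equation: r(r-1) + p(0) r + q(0) = 0, i.e. r^2 + (p(0) - 1) r + q(0) = 0, i.e. r^2 - 3 r = 0.
Discriminant: (-3)^2 - 4(0) = 9, so r = (3 ± 3)/2.
Solving: r_1 = 3, r_2 = 0.

indicial: r^2 - 3 r = 0; roots r_1 = 3, r_2 = 0


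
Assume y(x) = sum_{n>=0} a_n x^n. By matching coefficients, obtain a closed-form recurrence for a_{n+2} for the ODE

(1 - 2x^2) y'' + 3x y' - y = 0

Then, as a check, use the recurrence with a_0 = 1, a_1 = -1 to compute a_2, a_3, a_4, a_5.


Substitute y = sum_n a_n x^n.
(1 - 2 x^2) y'' contributes (n+2)(n+1) a_{n+2} - 2 n(n-1) a_n at x^n.
3 x y'(x) contributes 3 n a_n at x^n.
-y(x) contributes -1 a_n at x^n.
Matching x^n: (n+2)(n+1) a_{n+2} + (-2 n(n-1) + 3 n - 1) a_n = 0.
Thus a_{n+2} = (2 n(n-1) - 3 n + 1) / ((n+1)(n+2)) * a_n.

Check with a_0 = 1, a_1 = -1 (apply the recurrence for n = 0, 1, 2, 3): a_0 = 1, a_1 = -1, a_2 = 1/2, a_3 = 1/3, a_4 = -1/24, a_5 = 1/15.

a_(n+2) = (2 n(n-1) - 3 n + 1) / ((n+1)(n+2)) * a_n; check: a_0 = 1, a_1 = -1, a_2 = 1/2, a_3 = 1/3, a_4 = -1/24, a_5 = 1/15


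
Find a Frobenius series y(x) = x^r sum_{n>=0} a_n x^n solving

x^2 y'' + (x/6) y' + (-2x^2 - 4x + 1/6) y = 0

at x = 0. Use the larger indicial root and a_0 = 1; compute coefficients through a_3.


Write in Frobenius form y'' + (p(x)/x) y' + (q(x)/x^2) y = 0:
  p(x) = 1/6,  q(x) = -2x^2 - 4x + 1/6.
Indicial equation: r(r-1) + (1/6) r + (1/6) = 0 -> roots r_1 = 1/2, r_2 = 1/3.
Take r = r_1 = 1/2. Let y(x) = x^r sum_{n>=0} a_n x^n with a_0 = 1.
Substitute y = x^r sum a_n x^n and match x^{r+n}. The recurrence is
  D(n) a_n - 4 a_{n-1} - 2 a_{n-2} = 0,  where D(n) = (r+n)(r+n-1) + (1/6)(r+n) + (1/6).
  a_n = [4 a_{n-1} + 2 a_{n-2}] / D(n).
Since the indicial polynomial factors as (r - r_1)(r - r_2), D(n) = (r_1 + n - r_1)(r_1 + n - r_2) = n(n + 1/6).
Evaluating step by step (a_0 = 1):
  n = 1: D(1) = 1(1 + 1/6) = 7/6; numerator = 4(1) = 4; a_1 = (4)/(7/6) = 24/7
  n = 2: D(2) = 2(2 + 1/6) = 13/3; numerator = 4(24/7) + 2(1) = 110/7; a_2 = (110/7)/(13/3) = 330/91
  n = 3: D(3) = 3(3 + 1/6) = 19/2; numerator = 4(330/91) + 2(24/7) = 1944/91; a_3 = (1944/91)/(19/2) = 3888/1729

r = 1/2; a_0 = 1; a_1 = 24/7; a_2 = 330/91; a_3 = 3888/1729


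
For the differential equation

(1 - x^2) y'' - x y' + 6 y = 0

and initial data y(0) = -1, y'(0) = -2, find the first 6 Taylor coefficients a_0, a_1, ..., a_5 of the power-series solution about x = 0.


Ansatz: y(x) = sum_{n>=0} a_n x^n, so y'(x) = sum_{n>=1} n a_n x^(n-1) and y''(x) = sum_{n>=2} n(n-1) a_n x^(n-2).
Substitute into P(x) y'' + Q(x) y' + R(x) y = 0 with P(x) = 1 - x^2, Q(x) = -x, R(x) = 6, and match powers of x.
Initial conditions: a_0 = -1, a_1 = -2.
Setting the coefficient of each power of x to zero and solving order by order (substituting the coefficients already found):
  x^0: 2 a_2 + 6 a_0 = 0  ->  2 a_2 = -6 a_0 = 6  ->  a_2 = 3
  x^1: 6 a_3 + 5 a_1 = 0  ->  6 a_3 = -5 a_1 = 10  ->  a_3 = 5/3
  x^2: 12 a_4 + 2 a_2 = 0  ->  12 a_4 = -2 a_2 = -6  ->  a_4 = -1/2
  x^3: 20 a_5 - 3 a_3 = 0  ->  20 a_5 = 3 a_3 = 5  ->  a_5 = 1/4
Truncated series: y(x) = -1 - 2 x + 3 x^2 + (5/3) x^3 - (1/2) x^4 + (1/4) x^5 + O(x^6).

a_0 = -1; a_1 = -2; a_2 = 3; a_3 = 5/3; a_4 = -1/2; a_5 = 1/4


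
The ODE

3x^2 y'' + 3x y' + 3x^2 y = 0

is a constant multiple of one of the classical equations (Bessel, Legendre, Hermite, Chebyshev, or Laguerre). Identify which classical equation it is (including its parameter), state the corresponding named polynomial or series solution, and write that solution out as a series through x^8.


All three coefficients share the factor 3; dividing through by 3 gives  x^2 y'' + x y' + x^2 y = 0.
This matches the Bessel equation x^2 y'' + x y' + (x^2 - nu^2) y = 0 with nu^2 = 0, so nu = 0; the solution bounded at x = 0 is J_0(x).
Frobenius at x = 0: indicial roots ±nu; for r = nu the recurrence k(k + 2nu) c_k = -c_{k-2} gives the standard series J_nu(x) = sum_{k>=0} (-1)^k / (k! (k+nu)!) (x/2)^(2k+nu). Evaluate the first 5 terms:
  k = 0: (-1)^0 / (0! * 0! * 2^0) x^0 = 1/(1*1*1) x^0 = (1) x^0
  k = 1: (-1)^1 / (1! * 1! * 2^2) x^2 = -1/(1*1*4) x^2 = (-1/4) x^2
  k = 2: (-1)^2 / (2! * 2! * 2^4) x^4 = 1/(2*2*16) x^4 = (1/64) x^4
  k = 3: (-1)^3 / (3! * 3! * 2^6) x^6 = -1/(6*6*64) x^6 = (-1/2304) x^6
  k = 4: (-1)^4 / (4! * 4! * 2^8) x^8 = 1/(24*24*256) x^8 = (1/147456) x^8
Hence J_0(x) = x^8/147456 - x^6/2304 + x^4/64 - x^2/4 + 1 + ....

J_0(x); series = x^8/147456 - x^6/2304 + x^4/64 - x^2/4 + 1


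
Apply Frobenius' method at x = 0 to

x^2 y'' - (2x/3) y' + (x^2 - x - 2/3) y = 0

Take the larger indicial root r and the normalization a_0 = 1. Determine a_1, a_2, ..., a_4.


Write in Frobenius form y'' + (p(x)/x) y' + (q(x)/x^2) y = 0:
  p(x) = -2/3,  q(x) = x^2 - x - 2/3.
Indicial equation: r(r-1) + (-2/3) r + (-2/3) = 0 -> roots r_1 = 2, r_2 = -1/3.
Take r = r_1 = 2. Let y(x) = x^r sum_{n>=0} a_n x^n with a_0 = 1.
Substitute y = x^r sum a_n x^n and match x^{r+n}. The recurrence is
  D(n) a_n - 1 a_{n-1} + 1 a_{n-2} = 0,  where D(n) = (r+n)(r+n-1) + (-2/3)(r+n) + (-2/3).
  a_n = [1 a_{n-1} - 1 a_{n-2}] / D(n).
Since the indicial polynomial factors as (r - r_1)(r - r_2), D(n) = (r_1 + n - r_1)(r_1 + n - r_2) = n(n + 7/3).
Evaluating step by step (a_0 = 1):
  n = 1: D(1) = 1(1 + 7/3) = 10/3; numerator = 1(1) = 1; a_1 = (1)/(10/3) = 3/10
  n = 2: D(2) = 2(2 + 7/3) = 26/3; numerator = 1(3/10) - 1(1) = -7/10; a_2 = (-7/10)/(26/3) = -21/260
  n = 3: D(3) = 3(3 + 7/3) = 16; numerator = 1(-21/260) - 1(3/10) = -99/260; a_3 = (-99/260)/(16) = -99/4160
  n = 4: D(4) = 4(4 + 7/3) = 76/3; numerator = 1(-99/4160) - 1(-21/260) = 237/4160; a_4 = (237/4160)/(76/3) = 711/316160

r = 2; a_0 = 1; a_1 = 3/10; a_2 = -21/260; a_3 = -99/4160; a_4 = 711/316160


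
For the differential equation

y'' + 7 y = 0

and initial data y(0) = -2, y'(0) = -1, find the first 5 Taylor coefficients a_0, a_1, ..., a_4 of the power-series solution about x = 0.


Ansatz: y(x) = sum_{n>=0} a_n x^n, so y'(x) = sum_{n>=1} n a_n x^(n-1) and y''(x) = sum_{n>=2} n(n-1) a_n x^(n-2).
Substitute into P(x) y'' + Q(x) y' + R(x) y = 0 with P(x) = 1, Q(x) = 0, R(x) = 7, and match powers of x.
Initial conditions: a_0 = -2, a_1 = -1.
Setting the coefficient of each power of x to zero and solving order by order (substituting the coefficients already found):
  x^0: 2 a_2 + 7 a_0 = 0  ->  2 a_2 = -7 a_0 = 14  ->  a_2 = 7
  x^1: 6 a_3 + 7 a_1 = 0  ->  6 a_3 = -7 a_1 = 7  ->  a_3 = 7/6
  x^2: 12 a_4 + 7 a_2 = 0  ->  12 a_4 = -7 a_2 = -49  ->  a_4 = -49/12
Truncated series: y(x) = -2 - x + 7 x^2 + (7/6) x^3 - (49/12) x^4 + O(x^5).

a_0 = -2; a_1 = -1; a_2 = 7; a_3 = 7/6; a_4 = -49/12


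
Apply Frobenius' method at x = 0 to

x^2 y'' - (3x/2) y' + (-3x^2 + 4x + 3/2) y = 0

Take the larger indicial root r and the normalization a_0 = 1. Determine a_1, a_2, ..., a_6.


Write in Frobenius form y'' + (p(x)/x) y' + (q(x)/x^2) y = 0:
  p(x) = -3/2,  q(x) = -3x^2 + 4x + 3/2.
Indicial equation: r(r-1) + (-3/2) r + (3/2) = 0 -> roots r_1 = 3/2, r_2 = 1.
Take r = r_1 = 3/2. Let y(x) = x^r sum_{n>=0} a_n x^n with a_0 = 1.
Substitute y = x^r sum a_n x^n and match x^{r+n}. The recurrence is
  D(n) a_n + 4 a_{n-1} - 3 a_{n-2} = 0,  where D(n) = (r+n)(r+n-1) + (-3/2)(r+n) + (3/2).
  a_n = [-4 a_{n-1} + 3 a_{n-2}] / D(n).
Since the indicial polynomial factors as (r - r_1)(r - r_2), D(n) = (r_1 + n - r_1)(r_1 + n - r_2) = n(n + 1/2).
Evaluating step by step (a_0 = 1):
  n = 1: D(1) = 1(1 + 1/2) = 3/2; numerator = -4(1) = -4; a_1 = (-4)/(3/2) = -8/3
  n = 2: D(2) = 2(2 + 1/2) = 5; numerator = -4(-8/3) + 3(1) = 41/3; a_2 = (41/3)/(5) = 41/15
  n = 3: D(3) = 3(3 + 1/2) = 21/2; numerator = -4(41/15) + 3(-8/3) = -284/15; a_3 = (-284/15)/(21/2) = -568/315
  n = 4: D(4) = 4(4 + 1/2) = 18; numerator = -4(-568/315) + 3(41/15) = 971/63; a_4 = (971/63)/(18) = 971/1134
  n = 5: D(5) = 5(5 + 1/2) = 55/2; numerator = -4(971/1134) + 3(-568/315) = -3578/405; a_5 = (-3578/405)/(55/2) = -7156/22275
  n = 6: D(6) = 6(6 + 1/2) = 39; numerator = -4(-7156/22275) + 3(971/1134) = 1201811/311850; a_6 = (1201811/311850)/(39) = 92447/935550

r = 3/2; a_0 = 1; a_1 = -8/3; a_2 = 41/15; a_3 = -568/315; a_4 = 971/1134; a_5 = -7156/22275; a_6 = 92447/935550


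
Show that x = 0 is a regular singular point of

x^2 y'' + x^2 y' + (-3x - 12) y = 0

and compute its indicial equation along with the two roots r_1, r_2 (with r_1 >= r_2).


Divide by x^2 to reach normal form y'' + P_1(x) y' + P_2(x) y = 0 with P_1(x) = 1 and P_2(x) = -3/x - 12/x^2.
x = 0 is a singular point because the y-coefficient -3/x - 12/x^2 has a pole at x = 0.
It is a regular singular point because x P_1(x) = p(x) = x and x^2 P_2(x) = q(x) = -3x - 12 are polynomials, hence analytic at x = 0.
p(0) = 0,  q(0) = -12.
Indicial equation: r(r-1) + p(0) r + q(0) = 0, i.e. r^2 + (p(0) - 1) r + q(0) = 0, i.e. r^2 - 1 r - 12 = 0.
Discriminant: (-1)^2 - 4(-12) = 49, so r = (1 ± 7)/2.
Solving: r_1 = 4, r_2 = -3.

indicial: r^2 - 1 r - 12 = 0; roots r_1 = 4, r_2 = -3


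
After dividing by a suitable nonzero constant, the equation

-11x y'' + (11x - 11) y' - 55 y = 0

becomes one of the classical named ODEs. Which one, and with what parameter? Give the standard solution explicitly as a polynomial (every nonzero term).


All three coefficients share the factor -11; dividing through by -11 gives  x y'' + (1 - x) y' + 5 y = 0.
This matches the Laguerre equation x y'' + (1 - x) y' + n y = 0 with n = 5; the polynomial solution is L_5(x).
With y = sum_k a_k x^k, matching x^k gives (k+1)k a_{k+1} + (k+1) a_{k+1} - k a_k + n a_k = 0, i.e. (k+1)^2 a_{k+1} = (k - n) a_k = (k - 5) a_k. The right side vanishes at k = 5, so the series terminates at degree 5.
Standard normalization L_n(0) = 1 gives a_0 = 1. Work upward with a_{k+1} = (k - 5) a_k / (k+1)^2:
  a_1 = (0 - 5)(1) / 1^2 = -5/1 = -5
  a_2 = (1 - 5)(-5) / 2^2 = 20/4 = 5
  a_3 = (2 - 5)(5) / 3^2 = -15/9 = -5/3
  a_4 = (3 - 5)(-5/3) / 4^2 = (10/3)/16 = 5/24
  a_5 = (4 - 5)(5/24) / 5^2 = (-5/24)/25 = -1/120
Hence L_5(x) = -x^5/120 + 5 x^4/24 - 5 x^3/3 + 5 x^2 - 5 x + 1.

L_5(x); series = -x^5/120 + 5 x^4/24 - 5 x^3/3 + 5 x^2 - 5 x + 1


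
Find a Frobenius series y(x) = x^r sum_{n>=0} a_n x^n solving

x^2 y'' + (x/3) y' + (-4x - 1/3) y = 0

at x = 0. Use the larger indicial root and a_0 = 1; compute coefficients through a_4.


Write in Frobenius form y'' + (p(x)/x) y' + (q(x)/x^2) y = 0:
  p(x) = 1/3,  q(x) = -4x - 1/3.
Indicial equation: r(r-1) + (1/3) r + (-1/3) = 0 -> roots r_1 = 1, r_2 = -1/3.
Take r = r_1 = 1. Let y(x) = x^r sum_{n>=0} a_n x^n with a_0 = 1.
Substitute y = x^r sum a_n x^n and match x^{r+n}. The recurrence is
  D(n) a_n - 4 a_{n-1} = 0,  where D(n) = (r+n)(r+n-1) + (1/3)(r+n) + (-1/3).
  a_n = 4 / D(n) * a_{n-1}.
Since the indicial polynomial factors as (r - r_1)(r - r_2), D(n) = (r_1 + n - r_1)(r_1 + n - r_2) = n(n + 4/3).
Evaluating step by step (a_0 = 1):
  n = 1: D(1) = 1(1 + 4/3) = 7/3; numerator = 4(1) = 4; a_1 = (4)/(7/3) = 12/7
  n = 2: D(2) = 2(2 + 4/3) = 20/3; numerator = 4(12/7) = 48/7; a_2 = (48/7)/(20/3) = 36/35
  n = 3: D(3) = 3(3 + 4/3) = 13; numerator = 4(36/35) = 144/35; a_3 = (144/35)/(13) = 144/455
  n = 4: D(4) = 4(4 + 4/3) = 64/3; numerator = 4(144/455) = 576/455; a_4 = (576/455)/(64/3) = 27/455

r = 1; a_0 = 1; a_1 = 12/7; a_2 = 36/35; a_3 = 144/455; a_4 = 27/455


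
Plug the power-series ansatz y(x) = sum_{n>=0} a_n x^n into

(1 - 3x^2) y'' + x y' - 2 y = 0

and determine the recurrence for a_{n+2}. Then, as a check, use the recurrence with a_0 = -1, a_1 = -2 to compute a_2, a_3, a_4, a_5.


Substitute y = sum_n a_n x^n.
(1 - 3 x^2) y'' contributes (n+2)(n+1) a_{n+2} - 3 n(n-1) a_n at x^n.
x y'(x) contributes n a_n at x^n.
-2 y(x) contributes -2 a_n at x^n.
Matching x^n: (n+2)(n+1) a_{n+2} + (-3 n(n-1) + n - 2) a_n = 0.
Thus a_{n+2} = (3 n(n-1) - n + 2) / ((n+1)(n+2)) * a_n.

Check with a_0 = -1, a_1 = -2 (apply the recurrence for n = 0, 1, 2, 3): a_0 = -1, a_1 = -2, a_2 = -1, a_3 = -1/3, a_4 = -1/2, a_5 = -17/60.

a_(n+2) = (3 n(n-1) - n + 2) / ((n+1)(n+2)) * a_n; check: a_0 = -1, a_1 = -2, a_2 = -1, a_3 = -1/3, a_4 = -1/2, a_5 = -17/60


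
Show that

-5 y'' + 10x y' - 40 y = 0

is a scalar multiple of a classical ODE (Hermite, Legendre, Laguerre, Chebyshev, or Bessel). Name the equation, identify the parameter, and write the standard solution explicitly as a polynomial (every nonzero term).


All three coefficients share the factor -5; dividing through by -5 gives  y'' - 2x y' + 8 y = 0.
This matches the Hermite equation y'' - 2x y' + 2n y = 0 with 2n = 8, so n = 4; the polynomial solution is H_4(x).
With y = sum_k a_k x^k, matching x^k gives (k+2)(k+1) a_{k+2} = 2(k - n) a_k = 2(k - 4) a_k. The right side vanishes at k = 4, so the series with the parity of 4 terminates at degree 4.
Standard normalization: leading coefficient of H_n is 2^n, so a_4 = 2^4 = 16. Work downward with a_k = (k+1)(k+2) a_{k+2} / (2(k - n)):
  a_2 = (3)(4)(16) / (2(2 - 4)) = 192/(-4) = -48
  a_0 = (1)(2)(-48) / (2(0 - 4)) = -96/(-8) = 12
Hence H_4(x) = 16 x^4 - 48 x^2 + 12.

H_4(x); series = 16 x^4 - 48 x^2 + 12
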